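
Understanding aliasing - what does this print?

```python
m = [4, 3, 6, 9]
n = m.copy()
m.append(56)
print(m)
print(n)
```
[4, 3, 6, 9, 56]
[4, 3, 6, 9]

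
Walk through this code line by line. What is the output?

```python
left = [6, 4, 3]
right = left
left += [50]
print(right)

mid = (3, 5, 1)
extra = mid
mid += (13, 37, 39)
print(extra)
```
[6, 4, 3, 50]
(3, 5, 1)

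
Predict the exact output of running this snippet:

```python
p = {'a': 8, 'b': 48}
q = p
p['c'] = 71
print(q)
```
{'a': 8, 'b': 48, 'c': 71}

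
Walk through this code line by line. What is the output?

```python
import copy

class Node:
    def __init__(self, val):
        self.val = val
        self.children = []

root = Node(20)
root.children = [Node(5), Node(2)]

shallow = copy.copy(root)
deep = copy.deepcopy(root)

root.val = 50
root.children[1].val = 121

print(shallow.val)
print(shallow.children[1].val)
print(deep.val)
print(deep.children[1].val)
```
20
121
20
2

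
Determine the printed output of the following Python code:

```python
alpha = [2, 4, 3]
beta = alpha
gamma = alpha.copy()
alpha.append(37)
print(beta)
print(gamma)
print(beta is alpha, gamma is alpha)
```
[2, 4, 3, 37]
[2, 4, 3]
True False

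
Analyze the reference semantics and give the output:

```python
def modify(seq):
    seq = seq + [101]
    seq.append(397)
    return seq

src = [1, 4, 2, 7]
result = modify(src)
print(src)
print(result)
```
[1, 4, 2, 7]
[1, 4, 2, 7, 101, 397]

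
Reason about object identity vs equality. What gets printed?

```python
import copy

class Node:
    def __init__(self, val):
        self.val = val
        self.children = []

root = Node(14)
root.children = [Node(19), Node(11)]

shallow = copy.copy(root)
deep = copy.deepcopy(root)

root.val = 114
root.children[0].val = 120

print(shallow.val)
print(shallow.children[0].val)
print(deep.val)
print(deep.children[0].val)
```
14
120
14
19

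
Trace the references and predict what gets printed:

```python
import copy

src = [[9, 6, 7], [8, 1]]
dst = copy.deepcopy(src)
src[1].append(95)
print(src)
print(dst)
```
[[9, 6, 7], [8, 1, 95]]
[[9, 6, 7], [8, 1]]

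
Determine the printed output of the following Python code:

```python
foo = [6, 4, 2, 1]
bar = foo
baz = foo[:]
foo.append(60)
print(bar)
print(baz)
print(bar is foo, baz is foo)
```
[6, 4, 2, 1, 60]
[6, 4, 2, 1]
True False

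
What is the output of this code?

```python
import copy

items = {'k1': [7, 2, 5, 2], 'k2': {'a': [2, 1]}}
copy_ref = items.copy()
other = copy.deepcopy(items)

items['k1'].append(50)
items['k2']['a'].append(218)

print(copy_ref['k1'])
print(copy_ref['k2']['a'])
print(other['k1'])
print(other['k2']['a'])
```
[7, 2, 5, 2, 50]
[2, 1, 218]
[7, 2, 5, 2]
[2, 1]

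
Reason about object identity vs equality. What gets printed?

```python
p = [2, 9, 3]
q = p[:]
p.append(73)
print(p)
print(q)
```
[2, 9, 3, 73]
[2, 9, 3]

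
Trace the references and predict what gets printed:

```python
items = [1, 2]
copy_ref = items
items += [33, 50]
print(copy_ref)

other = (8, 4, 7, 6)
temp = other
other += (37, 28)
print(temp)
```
[1, 2, 33, 50]
(8, 4, 7, 6)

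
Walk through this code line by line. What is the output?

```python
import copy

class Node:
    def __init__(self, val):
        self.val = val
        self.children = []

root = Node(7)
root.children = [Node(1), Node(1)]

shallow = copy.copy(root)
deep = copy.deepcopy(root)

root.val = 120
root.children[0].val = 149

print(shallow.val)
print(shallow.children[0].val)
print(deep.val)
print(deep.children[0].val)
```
7
149
7
1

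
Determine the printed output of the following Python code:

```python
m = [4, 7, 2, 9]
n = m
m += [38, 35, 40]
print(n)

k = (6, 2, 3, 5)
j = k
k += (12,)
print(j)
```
[4, 7, 2, 9, 38, 35, 40]
(6, 2, 3, 5)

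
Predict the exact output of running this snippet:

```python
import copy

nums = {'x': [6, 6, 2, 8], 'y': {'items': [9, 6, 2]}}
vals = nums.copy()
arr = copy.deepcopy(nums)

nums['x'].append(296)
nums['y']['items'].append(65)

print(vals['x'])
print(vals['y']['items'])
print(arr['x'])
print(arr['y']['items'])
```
[6, 6, 2, 8, 296]
[9, 6, 2, 65]
[6, 6, 2, 8]
[9, 6, 2]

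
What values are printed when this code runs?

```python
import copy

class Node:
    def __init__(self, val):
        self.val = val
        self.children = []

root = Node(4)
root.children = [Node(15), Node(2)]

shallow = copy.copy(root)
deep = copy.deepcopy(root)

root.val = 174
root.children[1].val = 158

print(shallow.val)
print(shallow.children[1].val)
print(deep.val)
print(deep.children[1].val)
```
4
158
4
2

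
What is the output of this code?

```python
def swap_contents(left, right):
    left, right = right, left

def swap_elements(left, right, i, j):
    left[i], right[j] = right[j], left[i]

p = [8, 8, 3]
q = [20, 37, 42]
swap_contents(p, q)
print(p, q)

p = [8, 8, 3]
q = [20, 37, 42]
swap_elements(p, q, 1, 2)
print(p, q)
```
[8, 8, 3] [20, 37, 42]
[8, 42, 3] [20, 37, 8]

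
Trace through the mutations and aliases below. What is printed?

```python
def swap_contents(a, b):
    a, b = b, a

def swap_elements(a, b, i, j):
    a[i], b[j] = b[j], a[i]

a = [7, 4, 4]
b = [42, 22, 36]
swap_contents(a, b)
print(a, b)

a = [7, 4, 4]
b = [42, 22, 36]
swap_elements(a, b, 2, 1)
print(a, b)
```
[7, 4, 4] [42, 22, 36]
[7, 4, 22] [42, 4, 36]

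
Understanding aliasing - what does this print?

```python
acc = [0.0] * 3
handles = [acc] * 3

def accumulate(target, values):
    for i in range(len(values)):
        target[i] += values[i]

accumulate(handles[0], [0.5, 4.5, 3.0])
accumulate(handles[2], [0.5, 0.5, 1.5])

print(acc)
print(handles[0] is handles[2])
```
[1.0, 5.0, 4.5]
True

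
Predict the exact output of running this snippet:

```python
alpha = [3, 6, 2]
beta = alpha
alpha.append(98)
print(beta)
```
[3, 6, 2, 98]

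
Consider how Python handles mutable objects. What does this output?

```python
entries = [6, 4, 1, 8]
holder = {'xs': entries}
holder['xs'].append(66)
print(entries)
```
[6, 4, 1, 8, 66]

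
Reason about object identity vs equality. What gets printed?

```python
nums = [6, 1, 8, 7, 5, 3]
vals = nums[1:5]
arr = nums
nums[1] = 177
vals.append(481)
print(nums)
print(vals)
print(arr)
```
[6, 177, 8, 7, 5, 3]
[1, 8, 7, 5, 481]
[6, 177, 8, 7, 5, 3]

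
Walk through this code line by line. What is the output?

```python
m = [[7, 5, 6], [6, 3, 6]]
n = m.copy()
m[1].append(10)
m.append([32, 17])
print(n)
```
[[7, 5, 6], [6, 3, 6, 10]]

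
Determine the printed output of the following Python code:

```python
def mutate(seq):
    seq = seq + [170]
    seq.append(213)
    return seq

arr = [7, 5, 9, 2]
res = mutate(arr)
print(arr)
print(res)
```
[7, 5, 9, 2]
[7, 5, 9, 2, 170, 213]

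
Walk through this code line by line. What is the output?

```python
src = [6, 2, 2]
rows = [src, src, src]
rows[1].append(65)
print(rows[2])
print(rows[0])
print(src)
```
[6, 2, 2, 65]
[6, 2, 2, 65]
[6, 2, 2, 65]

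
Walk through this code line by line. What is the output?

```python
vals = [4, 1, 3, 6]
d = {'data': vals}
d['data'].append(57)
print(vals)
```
[4, 1, 3, 6, 57]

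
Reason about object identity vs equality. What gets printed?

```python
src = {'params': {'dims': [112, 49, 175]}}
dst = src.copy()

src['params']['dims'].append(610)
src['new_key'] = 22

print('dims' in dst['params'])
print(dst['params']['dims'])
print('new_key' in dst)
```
True
[112, 49, 175, 610]
False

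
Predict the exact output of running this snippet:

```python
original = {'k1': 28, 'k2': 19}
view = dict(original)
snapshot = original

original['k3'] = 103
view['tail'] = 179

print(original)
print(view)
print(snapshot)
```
{'k1': 28, 'k2': 19, 'k3': 103}
{'k1': 28, 'k2': 19, 'tail': 179}
{'k1': 28, 'k2': 19, 'k3': 103}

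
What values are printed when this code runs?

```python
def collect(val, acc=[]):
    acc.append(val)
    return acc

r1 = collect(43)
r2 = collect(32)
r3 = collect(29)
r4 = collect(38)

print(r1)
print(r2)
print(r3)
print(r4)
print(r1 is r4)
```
[43, 32, 29, 38]
[43, 32, 29, 38]
[43, 32, 29, 38]
[43, 32, 29, 38]
True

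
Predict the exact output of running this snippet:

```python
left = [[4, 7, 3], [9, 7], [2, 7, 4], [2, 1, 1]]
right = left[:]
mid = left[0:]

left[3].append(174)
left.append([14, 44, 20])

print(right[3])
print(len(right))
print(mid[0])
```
[2, 1, 1, 174]
4
[4, 7, 3]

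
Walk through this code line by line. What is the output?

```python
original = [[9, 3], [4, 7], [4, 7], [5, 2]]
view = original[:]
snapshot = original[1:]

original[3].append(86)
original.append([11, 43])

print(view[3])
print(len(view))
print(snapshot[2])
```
[5, 2, 86]
4
[5, 2, 86]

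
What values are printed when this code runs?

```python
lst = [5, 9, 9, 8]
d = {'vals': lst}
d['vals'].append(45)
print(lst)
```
[5, 9, 9, 8, 45]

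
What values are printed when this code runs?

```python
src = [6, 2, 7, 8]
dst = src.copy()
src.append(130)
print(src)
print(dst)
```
[6, 2, 7, 8, 130]
[6, 2, 7, 8]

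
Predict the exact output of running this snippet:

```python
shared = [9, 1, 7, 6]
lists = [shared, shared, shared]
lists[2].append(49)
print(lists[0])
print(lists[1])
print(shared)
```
[9, 1, 7, 6, 49]
[9, 1, 7, 6, 49]
[9, 1, 7, 6, 49]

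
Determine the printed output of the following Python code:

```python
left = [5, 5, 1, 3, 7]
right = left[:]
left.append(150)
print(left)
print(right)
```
[5, 5, 1, 3, 7, 150]
[5, 5, 1, 3, 7]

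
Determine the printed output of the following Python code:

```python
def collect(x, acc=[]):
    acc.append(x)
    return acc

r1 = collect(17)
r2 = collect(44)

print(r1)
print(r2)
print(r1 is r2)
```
[17, 44]
[17, 44]
True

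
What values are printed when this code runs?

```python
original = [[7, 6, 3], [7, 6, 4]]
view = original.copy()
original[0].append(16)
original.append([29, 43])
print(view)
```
[[7, 6, 3, 16], [7, 6, 4]]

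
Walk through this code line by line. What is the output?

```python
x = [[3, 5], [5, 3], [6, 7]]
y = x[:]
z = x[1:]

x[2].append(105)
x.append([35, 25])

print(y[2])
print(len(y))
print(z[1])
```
[6, 7, 105]
3
[6, 7, 105]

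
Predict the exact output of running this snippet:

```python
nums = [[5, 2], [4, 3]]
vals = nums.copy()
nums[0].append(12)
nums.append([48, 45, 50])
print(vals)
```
[[5, 2, 12], [4, 3]]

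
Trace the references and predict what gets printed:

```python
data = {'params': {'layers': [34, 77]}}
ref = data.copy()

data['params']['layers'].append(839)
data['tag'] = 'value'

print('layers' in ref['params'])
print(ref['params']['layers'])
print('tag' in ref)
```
True
[34, 77, 839]
False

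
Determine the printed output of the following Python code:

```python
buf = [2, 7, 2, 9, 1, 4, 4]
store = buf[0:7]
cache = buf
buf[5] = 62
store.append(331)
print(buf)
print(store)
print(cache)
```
[2, 7, 2, 9, 1, 62, 4]
[2, 7, 2, 9, 1, 4, 4, 331]
[2, 7, 2, 9, 1, 62, 4]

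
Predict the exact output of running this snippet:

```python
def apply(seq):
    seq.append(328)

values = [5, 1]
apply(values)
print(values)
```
[5, 1, 328]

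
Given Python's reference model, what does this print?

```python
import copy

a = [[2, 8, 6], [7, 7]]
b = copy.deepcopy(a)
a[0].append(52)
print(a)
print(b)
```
[[2, 8, 6, 52], [7, 7]]
[[2, 8, 6], [7, 7]]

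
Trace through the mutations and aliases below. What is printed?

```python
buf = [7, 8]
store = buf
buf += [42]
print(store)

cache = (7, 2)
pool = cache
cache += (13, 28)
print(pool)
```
[7, 8, 42]
(7, 2)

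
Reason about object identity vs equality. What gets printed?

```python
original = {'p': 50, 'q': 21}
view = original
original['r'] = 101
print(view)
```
{'p': 50, 'q': 21, 'r': 101}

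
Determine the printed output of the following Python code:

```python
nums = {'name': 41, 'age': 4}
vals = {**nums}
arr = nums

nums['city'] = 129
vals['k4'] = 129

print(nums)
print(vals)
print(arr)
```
{'name': 41, 'age': 4, 'city': 129}
{'name': 41, 'age': 4, 'k4': 129}
{'name': 41, 'age': 4, 'city': 129}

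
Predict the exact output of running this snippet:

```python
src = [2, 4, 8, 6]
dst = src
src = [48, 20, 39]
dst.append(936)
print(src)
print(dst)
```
[48, 20, 39]
[2, 4, 8, 6, 936]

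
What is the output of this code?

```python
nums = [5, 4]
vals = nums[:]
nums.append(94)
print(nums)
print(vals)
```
[5, 4, 94]
[5, 4]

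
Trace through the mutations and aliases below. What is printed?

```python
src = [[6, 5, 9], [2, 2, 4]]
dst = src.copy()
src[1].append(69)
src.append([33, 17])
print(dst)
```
[[6, 5, 9], [2, 2, 4, 69]]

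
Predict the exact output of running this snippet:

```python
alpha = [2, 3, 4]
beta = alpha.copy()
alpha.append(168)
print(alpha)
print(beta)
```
[2, 3, 4, 168]
[2, 3, 4]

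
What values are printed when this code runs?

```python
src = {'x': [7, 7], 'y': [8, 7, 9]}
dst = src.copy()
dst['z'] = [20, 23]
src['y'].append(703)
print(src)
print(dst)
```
{'x': [7, 7], 'y': [8, 7, 9, 703]}
{'x': [7, 7], 'y': [8, 7, 9, 703], 'z': [20, 23]}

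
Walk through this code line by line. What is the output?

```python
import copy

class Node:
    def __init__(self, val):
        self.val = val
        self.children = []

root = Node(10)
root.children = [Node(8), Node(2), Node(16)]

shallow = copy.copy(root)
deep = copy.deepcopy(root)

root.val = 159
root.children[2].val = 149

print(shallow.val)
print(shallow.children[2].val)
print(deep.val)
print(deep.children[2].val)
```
10
149
10
16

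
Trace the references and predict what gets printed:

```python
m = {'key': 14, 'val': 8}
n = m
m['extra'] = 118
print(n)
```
{'key': 14, 'val': 8, 'extra': 118}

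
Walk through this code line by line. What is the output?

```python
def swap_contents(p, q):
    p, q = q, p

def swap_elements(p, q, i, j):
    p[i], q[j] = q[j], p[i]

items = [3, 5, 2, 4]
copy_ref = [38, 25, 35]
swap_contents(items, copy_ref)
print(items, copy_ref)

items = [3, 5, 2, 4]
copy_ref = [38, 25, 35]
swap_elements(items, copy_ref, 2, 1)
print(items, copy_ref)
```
[3, 5, 2, 4] [38, 25, 35]
[3, 5, 25, 4] [38, 2, 35]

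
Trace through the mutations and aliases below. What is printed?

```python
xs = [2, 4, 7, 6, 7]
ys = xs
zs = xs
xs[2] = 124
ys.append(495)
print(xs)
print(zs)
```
[2, 4, 124, 6, 7, 495]
[2, 4, 124, 6, 7, 495]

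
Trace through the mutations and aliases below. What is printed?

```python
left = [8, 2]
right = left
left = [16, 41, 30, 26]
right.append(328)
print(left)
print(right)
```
[16, 41, 30, 26]
[8, 2, 328]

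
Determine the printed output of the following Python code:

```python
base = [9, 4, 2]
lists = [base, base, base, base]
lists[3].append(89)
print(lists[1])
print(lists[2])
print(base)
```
[9, 4, 2, 89]
[9, 4, 2, 89]
[9, 4, 2, 89]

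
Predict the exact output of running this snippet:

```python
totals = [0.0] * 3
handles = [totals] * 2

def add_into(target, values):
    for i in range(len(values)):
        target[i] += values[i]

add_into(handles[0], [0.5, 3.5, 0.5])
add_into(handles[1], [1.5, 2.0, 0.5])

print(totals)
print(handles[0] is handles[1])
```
[2.0, 5.5, 1.0]
True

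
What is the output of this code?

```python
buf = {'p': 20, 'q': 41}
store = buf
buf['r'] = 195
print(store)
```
{'p': 20, 'q': 41, 'r': 195}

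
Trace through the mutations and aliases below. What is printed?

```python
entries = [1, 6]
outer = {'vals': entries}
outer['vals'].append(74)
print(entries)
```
[1, 6, 74]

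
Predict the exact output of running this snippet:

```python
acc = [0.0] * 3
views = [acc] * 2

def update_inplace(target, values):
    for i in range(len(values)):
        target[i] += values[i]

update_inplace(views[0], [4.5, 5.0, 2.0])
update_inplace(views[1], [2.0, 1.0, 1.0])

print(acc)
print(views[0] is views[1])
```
[6.5, 6.0, 3.0]
True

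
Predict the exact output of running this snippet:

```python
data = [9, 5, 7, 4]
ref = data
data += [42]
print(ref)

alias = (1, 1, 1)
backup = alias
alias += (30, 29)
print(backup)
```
[9, 5, 7, 4, 42]
(1, 1, 1)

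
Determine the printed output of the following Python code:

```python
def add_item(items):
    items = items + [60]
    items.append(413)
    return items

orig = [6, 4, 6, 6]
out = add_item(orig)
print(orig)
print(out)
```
[6, 4, 6, 6]
[6, 4, 6, 6, 60, 413]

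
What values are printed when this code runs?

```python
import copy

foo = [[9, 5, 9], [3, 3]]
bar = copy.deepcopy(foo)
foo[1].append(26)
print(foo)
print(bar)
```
[[9, 5, 9], [3, 3, 26]]
[[9, 5, 9], [3, 3]]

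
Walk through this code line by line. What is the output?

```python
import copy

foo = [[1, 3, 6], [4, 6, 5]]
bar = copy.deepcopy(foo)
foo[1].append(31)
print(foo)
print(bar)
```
[[1, 3, 6], [4, 6, 5, 31]]
[[1, 3, 6], [4, 6, 5]]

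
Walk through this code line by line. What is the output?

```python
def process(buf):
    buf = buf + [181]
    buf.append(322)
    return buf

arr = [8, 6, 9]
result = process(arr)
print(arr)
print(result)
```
[8, 6, 9]
[8, 6, 9, 181, 322]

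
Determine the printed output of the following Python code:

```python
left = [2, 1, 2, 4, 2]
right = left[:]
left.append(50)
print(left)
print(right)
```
[2, 1, 2, 4, 2, 50]
[2, 1, 2, 4, 2]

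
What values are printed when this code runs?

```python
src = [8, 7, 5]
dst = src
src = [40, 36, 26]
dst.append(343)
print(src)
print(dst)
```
[40, 36, 26]
[8, 7, 5, 343]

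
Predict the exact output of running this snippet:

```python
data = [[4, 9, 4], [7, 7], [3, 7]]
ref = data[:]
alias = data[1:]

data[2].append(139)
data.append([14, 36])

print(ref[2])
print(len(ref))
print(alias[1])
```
[3, 7, 139]
3
[3, 7, 139]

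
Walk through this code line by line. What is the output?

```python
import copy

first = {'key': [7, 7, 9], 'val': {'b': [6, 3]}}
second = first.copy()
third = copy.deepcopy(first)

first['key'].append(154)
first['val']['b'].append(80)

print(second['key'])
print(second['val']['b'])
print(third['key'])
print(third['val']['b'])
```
[7, 7, 9, 154]
[6, 3, 80]
[7, 7, 9]
[6, 3]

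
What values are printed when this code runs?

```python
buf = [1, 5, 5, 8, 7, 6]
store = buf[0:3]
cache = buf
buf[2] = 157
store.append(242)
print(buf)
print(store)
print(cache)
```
[1, 5, 157, 8, 7, 6]
[1, 5, 5, 242]
[1, 5, 157, 8, 7, 6]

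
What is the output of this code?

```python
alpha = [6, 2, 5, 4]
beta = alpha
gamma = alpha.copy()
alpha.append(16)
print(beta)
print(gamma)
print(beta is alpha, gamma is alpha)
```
[6, 2, 5, 4, 16]
[6, 2, 5, 4]
True False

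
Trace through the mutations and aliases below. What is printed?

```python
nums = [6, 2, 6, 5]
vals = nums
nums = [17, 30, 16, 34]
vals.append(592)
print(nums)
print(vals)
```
[17, 30, 16, 34]
[6, 2, 6, 5, 592]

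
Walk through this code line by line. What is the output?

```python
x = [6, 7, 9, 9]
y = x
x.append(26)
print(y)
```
[6, 7, 9, 9, 26]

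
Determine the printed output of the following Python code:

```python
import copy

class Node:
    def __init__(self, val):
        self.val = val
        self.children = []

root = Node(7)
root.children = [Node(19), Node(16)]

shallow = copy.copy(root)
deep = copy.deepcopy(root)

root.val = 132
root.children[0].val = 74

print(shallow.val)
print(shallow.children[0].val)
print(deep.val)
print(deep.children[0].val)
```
7
74
7
19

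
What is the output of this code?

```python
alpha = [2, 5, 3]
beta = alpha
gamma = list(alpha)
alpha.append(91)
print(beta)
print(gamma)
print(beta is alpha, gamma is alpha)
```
[2, 5, 3, 91]
[2, 5, 3]
True False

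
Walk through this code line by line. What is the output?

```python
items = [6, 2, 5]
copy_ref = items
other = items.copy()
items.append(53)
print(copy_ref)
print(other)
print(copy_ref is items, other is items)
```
[6, 2, 5, 53]
[6, 2, 5]
True False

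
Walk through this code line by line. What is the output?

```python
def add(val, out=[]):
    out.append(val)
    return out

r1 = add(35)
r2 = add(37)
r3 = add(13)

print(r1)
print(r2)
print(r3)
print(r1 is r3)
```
[35, 37, 13]
[35, 37, 13]
[35, 37, 13]
True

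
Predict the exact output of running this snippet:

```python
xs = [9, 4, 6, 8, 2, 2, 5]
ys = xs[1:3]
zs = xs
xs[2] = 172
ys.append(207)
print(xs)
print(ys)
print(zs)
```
[9, 4, 172, 8, 2, 2, 5]
[4, 6, 207]
[9, 4, 172, 8, 2, 2, 5]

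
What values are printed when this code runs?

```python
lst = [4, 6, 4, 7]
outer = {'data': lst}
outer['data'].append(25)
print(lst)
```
[4, 6, 4, 7, 25]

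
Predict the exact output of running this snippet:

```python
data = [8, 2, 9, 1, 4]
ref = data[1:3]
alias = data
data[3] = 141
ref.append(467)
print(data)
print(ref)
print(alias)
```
[8, 2, 9, 141, 4]
[2, 9, 467]
[8, 2, 9, 141, 4]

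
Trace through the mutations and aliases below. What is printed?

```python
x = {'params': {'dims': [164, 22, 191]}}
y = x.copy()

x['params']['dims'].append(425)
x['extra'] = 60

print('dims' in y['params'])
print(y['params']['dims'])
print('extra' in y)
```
True
[164, 22, 191, 425]
False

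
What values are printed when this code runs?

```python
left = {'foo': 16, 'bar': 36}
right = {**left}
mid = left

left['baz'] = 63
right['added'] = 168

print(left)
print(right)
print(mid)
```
{'foo': 16, 'bar': 36, 'baz': 63}
{'foo': 16, 'bar': 36, 'added': 168}
{'foo': 16, 'bar': 36, 'baz': 63}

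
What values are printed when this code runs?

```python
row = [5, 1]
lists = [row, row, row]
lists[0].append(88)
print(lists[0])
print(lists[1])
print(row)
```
[5, 1, 88]
[5, 1, 88]
[5, 1, 88]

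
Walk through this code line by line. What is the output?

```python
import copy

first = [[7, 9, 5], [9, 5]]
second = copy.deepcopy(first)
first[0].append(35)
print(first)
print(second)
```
[[7, 9, 5, 35], [9, 5]]
[[7, 9, 5], [9, 5]]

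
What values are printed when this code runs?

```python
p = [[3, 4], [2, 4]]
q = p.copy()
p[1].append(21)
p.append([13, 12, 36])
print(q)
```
[[3, 4], [2, 4, 21]]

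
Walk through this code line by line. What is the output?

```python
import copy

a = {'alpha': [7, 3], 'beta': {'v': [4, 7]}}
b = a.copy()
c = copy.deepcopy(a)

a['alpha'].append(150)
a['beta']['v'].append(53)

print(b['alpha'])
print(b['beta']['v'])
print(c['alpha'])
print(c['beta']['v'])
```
[7, 3, 150]
[4, 7, 53]
[7, 3]
[4, 7]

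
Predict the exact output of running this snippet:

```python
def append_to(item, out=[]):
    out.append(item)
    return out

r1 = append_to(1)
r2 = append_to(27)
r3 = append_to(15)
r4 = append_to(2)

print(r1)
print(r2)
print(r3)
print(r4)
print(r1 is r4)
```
[1, 27, 15, 2]
[1, 27, 15, 2]
[1, 27, 15, 2]
[1, 27, 15, 2]
True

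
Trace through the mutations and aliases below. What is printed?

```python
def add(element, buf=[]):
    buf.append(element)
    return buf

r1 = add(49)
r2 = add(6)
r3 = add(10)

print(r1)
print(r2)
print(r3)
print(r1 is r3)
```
[49, 6, 10]
[49, 6, 10]
[49, 6, 10]
True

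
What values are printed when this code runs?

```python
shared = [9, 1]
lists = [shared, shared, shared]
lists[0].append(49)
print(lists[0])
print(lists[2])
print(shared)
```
[9, 1, 49]
[9, 1, 49]
[9, 1, 49]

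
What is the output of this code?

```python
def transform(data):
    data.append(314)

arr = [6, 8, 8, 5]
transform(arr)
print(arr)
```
[6, 8, 8, 5, 314]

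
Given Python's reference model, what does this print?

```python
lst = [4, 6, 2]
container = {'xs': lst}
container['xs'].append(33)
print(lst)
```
[4, 6, 2, 33]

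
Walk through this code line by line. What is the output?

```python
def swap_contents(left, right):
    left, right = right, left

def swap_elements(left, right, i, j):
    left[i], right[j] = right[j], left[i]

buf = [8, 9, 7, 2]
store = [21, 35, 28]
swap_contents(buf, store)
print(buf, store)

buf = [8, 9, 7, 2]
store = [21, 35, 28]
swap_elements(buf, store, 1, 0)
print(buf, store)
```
[8, 9, 7, 2] [21, 35, 28]
[8, 21, 7, 2] [9, 35, 28]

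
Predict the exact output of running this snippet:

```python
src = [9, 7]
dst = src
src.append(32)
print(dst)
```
[9, 7, 32]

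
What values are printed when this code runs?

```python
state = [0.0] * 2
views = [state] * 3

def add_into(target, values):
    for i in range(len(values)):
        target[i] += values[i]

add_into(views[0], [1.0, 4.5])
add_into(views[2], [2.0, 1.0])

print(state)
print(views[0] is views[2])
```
[3.0, 5.5]
True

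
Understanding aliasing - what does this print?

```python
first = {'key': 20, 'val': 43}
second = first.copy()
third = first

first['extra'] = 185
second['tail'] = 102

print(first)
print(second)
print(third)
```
{'key': 20, 'val': 43, 'extra': 185}
{'key': 20, 'val': 43, 'tail': 102}
{'key': 20, 'val': 43, 'extra': 185}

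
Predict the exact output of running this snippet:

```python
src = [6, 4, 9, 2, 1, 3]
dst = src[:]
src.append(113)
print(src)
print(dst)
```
[6, 4, 9, 2, 1, 3, 113]
[6, 4, 9, 2, 1, 3]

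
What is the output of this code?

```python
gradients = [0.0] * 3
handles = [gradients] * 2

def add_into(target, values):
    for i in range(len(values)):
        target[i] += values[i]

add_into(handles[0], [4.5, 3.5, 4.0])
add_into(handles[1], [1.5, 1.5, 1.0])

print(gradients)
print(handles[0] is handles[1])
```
[6.0, 5.0, 5.0]
True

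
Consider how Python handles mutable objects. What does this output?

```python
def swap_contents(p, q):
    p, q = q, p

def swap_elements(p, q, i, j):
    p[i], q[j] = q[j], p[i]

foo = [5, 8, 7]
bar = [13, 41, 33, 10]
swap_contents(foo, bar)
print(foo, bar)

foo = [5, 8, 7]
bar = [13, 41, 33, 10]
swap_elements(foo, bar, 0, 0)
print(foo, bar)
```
[5, 8, 7] [13, 41, 33, 10]
[13, 8, 7] [5, 41, 33, 10]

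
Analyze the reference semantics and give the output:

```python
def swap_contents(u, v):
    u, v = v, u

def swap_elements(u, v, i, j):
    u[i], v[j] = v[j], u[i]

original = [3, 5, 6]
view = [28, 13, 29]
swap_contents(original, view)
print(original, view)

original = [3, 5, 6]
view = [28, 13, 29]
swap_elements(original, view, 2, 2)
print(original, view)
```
[3, 5, 6] [28, 13, 29]
[3, 5, 29] [28, 13, 6]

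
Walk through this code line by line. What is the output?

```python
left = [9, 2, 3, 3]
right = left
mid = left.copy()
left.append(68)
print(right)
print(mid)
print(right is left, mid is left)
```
[9, 2, 3, 3, 68]
[9, 2, 3, 3]
True False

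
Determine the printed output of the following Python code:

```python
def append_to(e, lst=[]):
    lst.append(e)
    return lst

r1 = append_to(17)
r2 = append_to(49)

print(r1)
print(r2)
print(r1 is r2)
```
[17, 49]
[17, 49]
True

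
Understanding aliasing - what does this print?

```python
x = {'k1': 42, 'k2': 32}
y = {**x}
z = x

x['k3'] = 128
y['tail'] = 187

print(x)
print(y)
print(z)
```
{'k1': 42, 'k2': 32, 'k3': 128}
{'k1': 42, 'k2': 32, 'tail': 187}
{'k1': 42, 'k2': 32, 'k3': 128}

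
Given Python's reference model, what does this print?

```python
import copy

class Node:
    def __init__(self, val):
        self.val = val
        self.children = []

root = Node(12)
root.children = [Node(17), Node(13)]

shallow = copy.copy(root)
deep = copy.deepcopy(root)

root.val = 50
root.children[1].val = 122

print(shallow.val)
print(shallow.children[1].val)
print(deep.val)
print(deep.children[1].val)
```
12
122
12
13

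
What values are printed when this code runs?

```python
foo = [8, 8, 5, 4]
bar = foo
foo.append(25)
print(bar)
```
[8, 8, 5, 4, 25]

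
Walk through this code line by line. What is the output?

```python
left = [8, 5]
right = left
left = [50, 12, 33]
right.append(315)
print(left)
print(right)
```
[50, 12, 33]
[8, 5, 315]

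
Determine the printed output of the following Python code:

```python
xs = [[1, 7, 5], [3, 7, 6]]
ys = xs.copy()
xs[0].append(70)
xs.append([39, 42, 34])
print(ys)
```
[[1, 7, 5, 70], [3, 7, 6]]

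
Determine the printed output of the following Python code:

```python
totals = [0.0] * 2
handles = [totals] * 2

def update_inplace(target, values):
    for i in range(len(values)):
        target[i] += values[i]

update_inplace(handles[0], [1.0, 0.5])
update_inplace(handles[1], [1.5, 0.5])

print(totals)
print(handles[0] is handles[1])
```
[2.5, 1.0]
True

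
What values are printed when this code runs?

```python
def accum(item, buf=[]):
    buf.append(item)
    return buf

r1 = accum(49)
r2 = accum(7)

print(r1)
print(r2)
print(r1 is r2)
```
[49, 7]
[49, 7]
True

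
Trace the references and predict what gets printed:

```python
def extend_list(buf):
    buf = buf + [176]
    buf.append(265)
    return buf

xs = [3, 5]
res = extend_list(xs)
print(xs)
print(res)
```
[3, 5]
[3, 5, 176, 265]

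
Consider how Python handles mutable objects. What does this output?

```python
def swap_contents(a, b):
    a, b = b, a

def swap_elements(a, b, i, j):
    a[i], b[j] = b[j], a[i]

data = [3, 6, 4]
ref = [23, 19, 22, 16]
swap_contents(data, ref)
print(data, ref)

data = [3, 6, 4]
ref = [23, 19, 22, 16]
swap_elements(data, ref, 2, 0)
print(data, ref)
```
[3, 6, 4] [23, 19, 22, 16]
[3, 6, 23] [4, 19, 22, 16]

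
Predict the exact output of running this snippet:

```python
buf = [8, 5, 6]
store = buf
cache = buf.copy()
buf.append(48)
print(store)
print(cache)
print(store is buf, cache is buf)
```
[8, 5, 6, 48]
[8, 5, 6]
True False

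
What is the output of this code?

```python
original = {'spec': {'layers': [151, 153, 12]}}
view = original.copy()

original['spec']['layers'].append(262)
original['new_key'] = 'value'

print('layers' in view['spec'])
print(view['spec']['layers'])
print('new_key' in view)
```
True
[151, 153, 12, 262]
False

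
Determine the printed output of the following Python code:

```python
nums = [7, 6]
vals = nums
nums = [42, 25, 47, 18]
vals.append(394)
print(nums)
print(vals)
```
[42, 25, 47, 18]
[7, 6, 394]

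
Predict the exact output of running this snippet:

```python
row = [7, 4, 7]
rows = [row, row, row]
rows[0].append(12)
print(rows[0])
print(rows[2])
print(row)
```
[7, 4, 7, 12]
[7, 4, 7, 12]
[7, 4, 7, 12]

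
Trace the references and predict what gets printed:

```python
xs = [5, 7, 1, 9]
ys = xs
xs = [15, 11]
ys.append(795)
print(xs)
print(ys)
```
[15, 11]
[5, 7, 1, 9, 795]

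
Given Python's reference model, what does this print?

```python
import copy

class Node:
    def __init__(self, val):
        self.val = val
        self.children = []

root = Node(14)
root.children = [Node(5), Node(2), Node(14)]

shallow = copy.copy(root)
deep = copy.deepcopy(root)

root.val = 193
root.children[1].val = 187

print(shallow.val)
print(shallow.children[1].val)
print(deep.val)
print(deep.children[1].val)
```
14
187
14
2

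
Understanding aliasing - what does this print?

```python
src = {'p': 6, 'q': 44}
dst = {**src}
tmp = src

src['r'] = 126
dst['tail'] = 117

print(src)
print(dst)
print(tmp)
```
{'p': 6, 'q': 44, 'r': 126}
{'p': 6, 'q': 44, 'tail': 117}
{'p': 6, 'q': 44, 'r': 126}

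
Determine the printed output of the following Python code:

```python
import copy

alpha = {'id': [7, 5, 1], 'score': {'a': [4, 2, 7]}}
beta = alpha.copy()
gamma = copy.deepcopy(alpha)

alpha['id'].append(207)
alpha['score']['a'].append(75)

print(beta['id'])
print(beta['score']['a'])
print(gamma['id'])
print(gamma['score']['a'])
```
[7, 5, 1, 207]
[4, 2, 7, 75]
[7, 5, 1]
[4, 2, 7]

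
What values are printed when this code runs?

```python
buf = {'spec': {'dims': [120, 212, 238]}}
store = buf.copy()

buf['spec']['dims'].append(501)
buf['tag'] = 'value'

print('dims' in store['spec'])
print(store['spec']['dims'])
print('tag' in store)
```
True
[120, 212, 238, 501]
False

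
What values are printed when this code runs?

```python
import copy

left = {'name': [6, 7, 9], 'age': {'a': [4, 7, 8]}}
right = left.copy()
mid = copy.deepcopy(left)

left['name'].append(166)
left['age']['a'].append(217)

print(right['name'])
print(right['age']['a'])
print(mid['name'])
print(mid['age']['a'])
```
[6, 7, 9, 166]
[4, 7, 8, 217]
[6, 7, 9]
[4, 7, 8]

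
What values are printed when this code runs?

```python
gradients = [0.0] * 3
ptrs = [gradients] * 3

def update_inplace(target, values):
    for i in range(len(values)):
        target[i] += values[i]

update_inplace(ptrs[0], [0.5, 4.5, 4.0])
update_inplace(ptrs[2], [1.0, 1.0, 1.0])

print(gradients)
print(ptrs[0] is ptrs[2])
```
[1.5, 5.5, 5.0]
True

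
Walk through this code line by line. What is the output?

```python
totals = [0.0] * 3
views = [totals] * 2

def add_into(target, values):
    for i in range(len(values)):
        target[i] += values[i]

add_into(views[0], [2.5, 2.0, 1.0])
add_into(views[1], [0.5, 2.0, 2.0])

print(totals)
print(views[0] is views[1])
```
[3.0, 4.0, 3.0]
True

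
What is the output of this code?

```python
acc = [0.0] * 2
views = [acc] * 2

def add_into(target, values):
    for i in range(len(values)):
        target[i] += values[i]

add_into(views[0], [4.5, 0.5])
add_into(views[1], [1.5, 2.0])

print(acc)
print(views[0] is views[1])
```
[6.0, 2.5]
True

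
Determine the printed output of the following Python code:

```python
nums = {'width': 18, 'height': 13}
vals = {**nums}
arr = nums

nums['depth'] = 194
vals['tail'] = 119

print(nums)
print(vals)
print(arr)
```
{'width': 18, 'height': 13, 'depth': 194}
{'width': 18, 'height': 13, 'tail': 119}
{'width': 18, 'height': 13, 'depth': 194}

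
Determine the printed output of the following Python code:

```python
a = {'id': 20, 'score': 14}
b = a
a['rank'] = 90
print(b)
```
{'id': 20, 'score': 14, 'rank': 90}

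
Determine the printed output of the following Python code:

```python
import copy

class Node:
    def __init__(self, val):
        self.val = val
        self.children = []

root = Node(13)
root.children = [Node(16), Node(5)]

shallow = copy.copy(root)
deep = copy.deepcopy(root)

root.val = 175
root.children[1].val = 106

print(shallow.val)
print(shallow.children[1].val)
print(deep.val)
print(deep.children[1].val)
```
13
106
13
5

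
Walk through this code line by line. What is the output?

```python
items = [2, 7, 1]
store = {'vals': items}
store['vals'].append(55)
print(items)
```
[2, 7, 1, 55]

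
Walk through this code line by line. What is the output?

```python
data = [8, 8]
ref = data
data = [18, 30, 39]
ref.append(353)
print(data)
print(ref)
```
[18, 30, 39]
[8, 8, 353]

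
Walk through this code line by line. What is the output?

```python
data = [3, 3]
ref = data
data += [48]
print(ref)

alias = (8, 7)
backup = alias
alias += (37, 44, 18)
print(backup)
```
[3, 3, 48]
(8, 7)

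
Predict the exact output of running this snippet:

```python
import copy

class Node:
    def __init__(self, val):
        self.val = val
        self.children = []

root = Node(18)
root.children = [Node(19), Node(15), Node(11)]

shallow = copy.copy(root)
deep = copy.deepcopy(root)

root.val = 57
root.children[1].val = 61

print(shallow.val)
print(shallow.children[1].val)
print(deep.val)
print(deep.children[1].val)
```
18
61
18
15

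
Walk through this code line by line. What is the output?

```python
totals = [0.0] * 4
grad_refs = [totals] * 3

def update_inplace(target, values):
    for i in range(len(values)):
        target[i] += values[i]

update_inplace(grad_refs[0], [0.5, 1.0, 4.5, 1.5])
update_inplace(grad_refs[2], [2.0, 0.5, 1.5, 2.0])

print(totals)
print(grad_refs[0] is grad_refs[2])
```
[2.5, 1.5, 6.0, 3.5]
True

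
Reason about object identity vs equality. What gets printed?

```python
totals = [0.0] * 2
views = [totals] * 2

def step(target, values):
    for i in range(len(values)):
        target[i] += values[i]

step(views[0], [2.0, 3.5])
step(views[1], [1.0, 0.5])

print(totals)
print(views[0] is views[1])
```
[3.0, 4.0]
True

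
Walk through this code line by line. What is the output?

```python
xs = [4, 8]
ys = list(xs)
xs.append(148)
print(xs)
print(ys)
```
[4, 8, 148]
[4, 8]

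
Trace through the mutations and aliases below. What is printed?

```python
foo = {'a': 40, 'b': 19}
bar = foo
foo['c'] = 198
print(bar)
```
{'a': 40, 'b': 19, 'c': 198}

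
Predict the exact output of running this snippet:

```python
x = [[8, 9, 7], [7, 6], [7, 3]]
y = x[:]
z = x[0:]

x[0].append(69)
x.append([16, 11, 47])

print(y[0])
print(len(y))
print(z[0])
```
[8, 9, 7, 69]
3
[8, 9, 7, 69]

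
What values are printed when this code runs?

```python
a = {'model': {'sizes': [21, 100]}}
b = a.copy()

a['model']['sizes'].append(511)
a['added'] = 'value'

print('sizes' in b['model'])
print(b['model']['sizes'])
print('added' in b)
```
True
[21, 100, 511]
False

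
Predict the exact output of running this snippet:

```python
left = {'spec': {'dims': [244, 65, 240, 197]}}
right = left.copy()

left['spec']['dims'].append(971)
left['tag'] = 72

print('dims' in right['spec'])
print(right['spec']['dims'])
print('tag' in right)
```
True
[244, 65, 240, 197, 971]
False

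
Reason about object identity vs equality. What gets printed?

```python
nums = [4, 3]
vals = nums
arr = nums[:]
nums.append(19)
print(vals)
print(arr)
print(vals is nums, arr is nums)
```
[4, 3, 19]
[4, 3]
True False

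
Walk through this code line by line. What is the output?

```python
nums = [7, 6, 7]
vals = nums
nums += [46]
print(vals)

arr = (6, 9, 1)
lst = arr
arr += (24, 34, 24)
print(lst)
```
[7, 6, 7, 46]
(6, 9, 1)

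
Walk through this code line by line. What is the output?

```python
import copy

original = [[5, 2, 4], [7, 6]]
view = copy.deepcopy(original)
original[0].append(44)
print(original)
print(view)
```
[[5, 2, 4, 44], [7, 6]]
[[5, 2, 4], [7, 6]]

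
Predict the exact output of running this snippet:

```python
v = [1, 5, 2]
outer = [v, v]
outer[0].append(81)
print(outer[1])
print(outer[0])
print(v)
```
[1, 5, 2, 81]
[1, 5, 2, 81]
[1, 5, 2, 81]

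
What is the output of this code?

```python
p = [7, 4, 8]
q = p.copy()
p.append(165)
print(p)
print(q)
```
[7, 4, 8, 165]
[7, 4, 8]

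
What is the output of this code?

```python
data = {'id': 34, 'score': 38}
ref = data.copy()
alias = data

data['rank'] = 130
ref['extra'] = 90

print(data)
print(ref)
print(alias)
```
{'id': 34, 'score': 38, 'rank': 130}
{'id': 34, 'score': 38, 'extra': 90}
{'id': 34, 'score': 38, 'rank': 130}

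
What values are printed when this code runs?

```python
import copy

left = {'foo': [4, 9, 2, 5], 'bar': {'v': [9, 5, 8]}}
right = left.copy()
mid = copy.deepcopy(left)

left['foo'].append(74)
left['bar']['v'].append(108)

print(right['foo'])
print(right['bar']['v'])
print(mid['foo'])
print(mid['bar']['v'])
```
[4, 9, 2, 5, 74]
[9, 5, 8, 108]
[4, 9, 2, 5]
[9, 5, 8]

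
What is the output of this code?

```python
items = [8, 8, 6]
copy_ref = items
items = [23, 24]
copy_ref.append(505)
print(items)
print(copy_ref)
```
[23, 24]
[8, 8, 6, 505]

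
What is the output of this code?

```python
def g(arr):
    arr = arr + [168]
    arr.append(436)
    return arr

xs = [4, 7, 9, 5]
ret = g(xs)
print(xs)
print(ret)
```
[4, 7, 9, 5]
[4, 7, 9, 5, 168, 436]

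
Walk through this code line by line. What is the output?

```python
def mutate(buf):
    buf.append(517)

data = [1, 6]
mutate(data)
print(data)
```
[1, 6, 517]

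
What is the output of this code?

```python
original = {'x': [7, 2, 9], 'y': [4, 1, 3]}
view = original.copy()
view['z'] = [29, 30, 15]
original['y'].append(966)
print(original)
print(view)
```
{'x': [7, 2, 9], 'y': [4, 1, 3, 966]}
{'x': [7, 2, 9], 'y': [4, 1, 3, 966], 'z': [29, 30, 15]}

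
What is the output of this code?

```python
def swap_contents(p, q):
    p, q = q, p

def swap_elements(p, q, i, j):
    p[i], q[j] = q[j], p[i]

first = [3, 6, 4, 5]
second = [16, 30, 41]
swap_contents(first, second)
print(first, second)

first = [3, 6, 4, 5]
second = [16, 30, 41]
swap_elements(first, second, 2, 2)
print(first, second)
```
[3, 6, 4, 5] [16, 30, 41]
[3, 6, 41, 5] [16, 30, 4]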